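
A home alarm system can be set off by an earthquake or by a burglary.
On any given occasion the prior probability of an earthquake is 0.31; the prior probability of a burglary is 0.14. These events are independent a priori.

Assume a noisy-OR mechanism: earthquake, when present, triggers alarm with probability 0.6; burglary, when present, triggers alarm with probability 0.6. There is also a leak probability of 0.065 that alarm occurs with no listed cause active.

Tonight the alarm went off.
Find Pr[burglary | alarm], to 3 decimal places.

Pr[burglary | alarm] ≈ 0.322

Under noisy-OR, P(alarm | causes) = 1 − (1−0.065)·∏(1−qᵢ) over the active causes.
Enumerate the 4 (earthquake, burglary) configurations and weight by the priors:
  P(alarm) = 0.065·0.69·0.86 + 0.626·0.69·0.14 + 0.626·0.31·0.86 + 0.8504·0.31·0.14
        = 0.038571 + 0.060472 + 0.166892 + 0.036907 = 0.302842
Configurations with burglary contribute 0.097379, so
  P(burglary | alarm) = 0.097379 / 0.302842 ≈ 0.322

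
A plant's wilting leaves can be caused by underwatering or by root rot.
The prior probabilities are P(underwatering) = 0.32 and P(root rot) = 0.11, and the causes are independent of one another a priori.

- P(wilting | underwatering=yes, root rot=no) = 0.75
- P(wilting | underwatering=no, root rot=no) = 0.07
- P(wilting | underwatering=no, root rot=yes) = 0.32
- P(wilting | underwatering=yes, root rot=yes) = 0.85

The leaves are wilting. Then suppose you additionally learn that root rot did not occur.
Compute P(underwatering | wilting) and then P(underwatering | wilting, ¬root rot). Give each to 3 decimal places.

P(underwatering | wilting) ≈ 0.786; P(underwatering | wilting, ¬root rot) ≈ 0.834

Weight on underwatering=true, given the evidence: 0.213600 + 0.029920 = 0.243520
Denominator P(wilting): 0.07·0.68·0.89 + 0.32·0.68·0.11 + 0.75·0.32·0.89 + 0.85·0.32·0.11 = 0.309820
Posterior = 0.243520 / 0.309820 ≈ 0.786

Now condition on the additional information:
P(wilting | ¬root rot) = 0.07·0.68 + 0.75·0.32 = 0.047600 + 0.240000 = 0.287600
The underwatering-present share is 0.75·0.32 = 0.240000.
So P(underwatering | wilting, ¬root rot) = 0.240000/0.287600 ≈ 0.834.
Ruling out root rot raises the posterior on underwatering — the flip side of explaining away.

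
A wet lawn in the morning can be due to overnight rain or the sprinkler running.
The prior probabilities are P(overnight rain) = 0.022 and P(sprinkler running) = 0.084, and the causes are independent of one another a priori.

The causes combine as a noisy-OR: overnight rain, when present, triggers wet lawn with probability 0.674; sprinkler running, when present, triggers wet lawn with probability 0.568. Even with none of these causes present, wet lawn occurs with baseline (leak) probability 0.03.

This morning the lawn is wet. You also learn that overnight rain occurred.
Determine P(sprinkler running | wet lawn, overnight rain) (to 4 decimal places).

Under noisy-OR, P(wet lawn | causes) = 1 − (1−0.03)·∏(1−qᵢ) over the active causes.
P(wet lawn | overnight rain) = 0.68378×0.916 + 0.863393×0.084 = 0.626342 + 0.072525 = 0.698867
The sprinkler running-present share is 0.863393×0.084 = 0.072525.
P(sprinkler running | wet lawn, overnight rain) = 0.072525 / 0.698867 ≈ 0.1038

P(sprinkler running | wet lawn, overnight rain) ≈ 0.1038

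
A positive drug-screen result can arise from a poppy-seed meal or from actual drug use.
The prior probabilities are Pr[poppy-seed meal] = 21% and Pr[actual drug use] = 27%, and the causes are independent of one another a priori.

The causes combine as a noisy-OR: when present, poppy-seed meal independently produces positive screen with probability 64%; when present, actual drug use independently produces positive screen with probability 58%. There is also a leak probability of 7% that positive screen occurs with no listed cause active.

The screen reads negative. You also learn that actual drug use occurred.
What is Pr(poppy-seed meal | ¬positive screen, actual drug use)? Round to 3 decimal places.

Under noisy-OR, P(positive screen | causes) = 1 − (1−0.07)·∏(1−qᵢ) over the active causes.
P(¬positive screen | actual drug use) = 0.3906·0.79 + 0.140616·0.21 = 0.308574 + 0.029529 = 0.338103
Restricting to configurations with poppy-seed meal present: 0.140616·0.21 = 0.029529.
So P(poppy-seed meal | ¬positive screen, actual drug use) = 0.029529/0.338103 ≈ 0.087.

Pr(poppy-seed meal | ¬positive screen, actual drug use) ≈ 0.087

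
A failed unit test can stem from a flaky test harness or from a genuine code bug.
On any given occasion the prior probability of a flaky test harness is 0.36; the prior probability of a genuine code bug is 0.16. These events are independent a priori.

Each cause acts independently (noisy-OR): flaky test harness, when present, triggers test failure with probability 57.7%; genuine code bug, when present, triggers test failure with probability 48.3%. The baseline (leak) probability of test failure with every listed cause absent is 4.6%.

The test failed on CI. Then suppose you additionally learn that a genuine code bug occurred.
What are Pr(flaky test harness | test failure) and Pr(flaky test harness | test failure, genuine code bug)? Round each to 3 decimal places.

Pr(flaky test harness | test failure) ≈ 0.747; Pr(flaky test harness | test failure, genuine code bug) ≈ 0.468

Under noisy-OR, P(test failure | causes) = 1 − (1−0.046)·∏(1−qᵢ) over the active causes.
P(test failure) = 0.046*0.64*0.84 + 0.506782*0.64*0.16 + 0.596458*0.36*0.84 + 0.791369*0.36*0.16 = 0.024730 + 0.051894 + 0.180369 + 0.045583 = 0.302576
Of this, 0.225952 comes from 0.180369 + 0.045583 (the flaky test harness=true cases).
Hence the posterior is 0.225952/0.302576 ≈ 0.747.

Now also conditioning on genuine code bug=true:
Weight on flaky test harness=true, given the evidence: 0.791369·0.36 = 0.284893
Denominator P(test failure | genuine code bug): 0.506782·0.64 + 0.791369·0.36 = 0.609233
P(flaky test harness | test failure, genuine code bug) = 0.284893/0.609233 ≈ 0.468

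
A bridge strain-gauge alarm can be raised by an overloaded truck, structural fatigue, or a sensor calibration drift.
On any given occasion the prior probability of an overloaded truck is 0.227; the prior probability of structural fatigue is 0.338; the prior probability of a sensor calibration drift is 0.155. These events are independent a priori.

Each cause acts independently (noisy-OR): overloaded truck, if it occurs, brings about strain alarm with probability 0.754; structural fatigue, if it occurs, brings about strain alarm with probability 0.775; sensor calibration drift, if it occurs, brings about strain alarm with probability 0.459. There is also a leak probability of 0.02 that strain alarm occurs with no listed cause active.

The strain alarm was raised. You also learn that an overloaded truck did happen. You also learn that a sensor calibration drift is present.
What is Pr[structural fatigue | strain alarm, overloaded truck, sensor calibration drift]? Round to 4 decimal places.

Under noisy-OR, P(strain alarm | causes) = 1 − (1−0.02)·∏(1−qᵢ) over the active causes.
P(strain alarm | overloaded truck, sensor calibration drift) = 0.869576·0.662 + 0.970655·0.338 = 0.575659 + 0.328081 = 0.903740
Of this, 0.328081 comes from 0.970655·0.338 (the structural fatigue=true cases).
Hence the posterior is 0.328081/0.903740 ≈ 0.3630.

Pr[structural fatigue | strain alarm, overloaded truck, sensor calibration drift] ≈ 0.3630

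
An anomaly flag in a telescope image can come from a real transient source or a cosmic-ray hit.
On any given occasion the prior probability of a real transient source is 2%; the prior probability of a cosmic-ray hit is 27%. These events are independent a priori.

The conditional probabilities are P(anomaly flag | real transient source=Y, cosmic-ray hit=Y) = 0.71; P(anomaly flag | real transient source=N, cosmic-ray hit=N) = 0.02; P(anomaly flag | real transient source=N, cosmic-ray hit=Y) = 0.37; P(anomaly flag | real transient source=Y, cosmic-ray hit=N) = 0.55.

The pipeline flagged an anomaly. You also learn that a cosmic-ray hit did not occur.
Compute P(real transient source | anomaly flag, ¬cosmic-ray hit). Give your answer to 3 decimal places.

P(real transient source | anomaly flag, ¬cosmic-ray hit) ≈ 0.359

P(anomaly flag | ¬cosmic-ray hit) = 0.02*0.98 + 0.55*0.02 = 0.019600 + 0.011000 = 0.030600
The real transient source-present share is 0.55*0.02 = 0.011000.
So P(real transient source | anomaly flag, ¬cosmic-ray hit) = 0.011000/0.030600 ≈ 0.359.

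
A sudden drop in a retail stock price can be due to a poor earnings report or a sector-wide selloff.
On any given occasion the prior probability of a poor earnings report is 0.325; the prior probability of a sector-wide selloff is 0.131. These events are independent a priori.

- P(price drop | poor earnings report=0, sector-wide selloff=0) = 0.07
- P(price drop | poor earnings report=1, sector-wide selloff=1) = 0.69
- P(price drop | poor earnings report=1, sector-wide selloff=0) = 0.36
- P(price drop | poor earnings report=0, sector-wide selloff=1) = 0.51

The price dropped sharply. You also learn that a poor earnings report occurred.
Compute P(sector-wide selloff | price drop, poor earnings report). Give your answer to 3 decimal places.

P(sector-wide selloff | price drop, poor earnings report) ≈ 0.224

Enumerate both values of sector-wide selloff and weight by the priors:
  P(price drop | poor earnings report) = 0.36*0.869 + 0.69*0.131
        = 0.312840 + 0.090390 = 0.403230
Configurations with sector-wide selloff contribute 0.090390, so
  P(sector-wide selloff | price drop, poor earnings report) = 0.090390 / 0.403230 ≈ 0.224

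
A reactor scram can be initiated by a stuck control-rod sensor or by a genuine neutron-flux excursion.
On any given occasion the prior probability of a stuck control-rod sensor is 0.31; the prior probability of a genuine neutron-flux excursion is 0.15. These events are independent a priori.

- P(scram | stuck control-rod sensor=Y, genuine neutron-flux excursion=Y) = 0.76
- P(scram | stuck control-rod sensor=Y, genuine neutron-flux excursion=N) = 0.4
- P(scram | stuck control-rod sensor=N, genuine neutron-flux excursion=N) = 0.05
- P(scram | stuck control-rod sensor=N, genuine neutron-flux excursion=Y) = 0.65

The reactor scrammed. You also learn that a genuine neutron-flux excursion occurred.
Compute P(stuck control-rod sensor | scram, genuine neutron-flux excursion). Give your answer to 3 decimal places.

P(stuck control-rod sensor | scram, genuine neutron-flux excursion) ≈ 0.344

By total probability over both values of stuck control-rod sensor:
  P(scram | genuine neutron-flux excursion) = 0.65*0.69 + 0.76*0.31
        = 0.448500 + 0.235600 = 0.684100
Keeping only the stuck control-rod sensor-present terms gives 0.235600, so
  P(stuck control-rod sensor | scram, genuine neutron-flux excursion) = 0.235600 / 0.684100 ≈ 0.344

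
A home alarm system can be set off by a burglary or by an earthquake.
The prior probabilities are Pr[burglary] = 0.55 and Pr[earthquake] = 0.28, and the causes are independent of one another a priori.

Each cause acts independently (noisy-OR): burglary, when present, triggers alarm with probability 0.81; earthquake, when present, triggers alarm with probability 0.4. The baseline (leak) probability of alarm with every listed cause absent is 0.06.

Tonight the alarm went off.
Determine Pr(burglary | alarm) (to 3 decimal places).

Pr(burglary | alarm) ≈ 0.862

Under noisy-OR, P(alarm | causes) = 1 − (1−0.06)·∏(1−qᵢ) over the active causes.
Weight on burglary=true, given the evidence: 0.325274 + 0.137497 = 0.462771
Denominator P(alarm): 0.06*0.45*0.72 + 0.436*0.45*0.28 + 0.8214*0.55*0.72 + 0.89284*0.55*0.28 = 0.537147
Posterior = 0.462771 / 0.537147 ≈ 0.862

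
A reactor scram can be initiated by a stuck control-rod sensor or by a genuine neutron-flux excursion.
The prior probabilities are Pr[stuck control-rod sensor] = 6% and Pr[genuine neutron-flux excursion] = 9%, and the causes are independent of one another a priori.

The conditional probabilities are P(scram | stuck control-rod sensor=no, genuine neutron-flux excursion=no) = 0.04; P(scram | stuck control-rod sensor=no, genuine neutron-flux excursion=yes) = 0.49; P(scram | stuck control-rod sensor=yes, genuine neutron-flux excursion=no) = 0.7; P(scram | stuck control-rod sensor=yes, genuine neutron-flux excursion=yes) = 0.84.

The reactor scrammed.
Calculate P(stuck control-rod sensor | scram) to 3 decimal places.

Weight on stuck control-rod sensor=true, given the evidence: 0.038220 + 0.004536 = 0.042756
Normalizer over all consistent configurations: 0.04×0.94×0.91 + 0.49×0.94×0.09 + 0.7×0.06×0.91 + 0.84×0.06×0.09 = 0.118426
P(stuck control-rod sensor | scram) = 0.042756/0.118426 ≈ 0.361

P(stuck control-rod sensor | scram) ≈ 0.361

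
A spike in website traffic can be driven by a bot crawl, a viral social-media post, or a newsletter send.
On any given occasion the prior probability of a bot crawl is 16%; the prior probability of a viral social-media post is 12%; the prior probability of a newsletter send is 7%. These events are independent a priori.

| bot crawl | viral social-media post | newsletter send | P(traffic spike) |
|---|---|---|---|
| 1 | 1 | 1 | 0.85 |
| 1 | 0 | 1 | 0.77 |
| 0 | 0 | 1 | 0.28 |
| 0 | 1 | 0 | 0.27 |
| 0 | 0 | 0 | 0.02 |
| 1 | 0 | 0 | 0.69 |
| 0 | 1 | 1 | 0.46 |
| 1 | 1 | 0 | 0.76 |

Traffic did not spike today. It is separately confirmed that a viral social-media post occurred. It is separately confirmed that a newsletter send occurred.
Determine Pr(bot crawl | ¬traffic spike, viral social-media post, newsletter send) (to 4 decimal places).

P(¬traffic spike | viral social-media post, newsletter send) = 0.54*0.84 + 0.15*0.16 = 0.453600 + 0.024000 = 0.477600
Restricting to configurations with bot crawl present: 0.15*0.16 = 0.024000.
P(bot crawl | ¬traffic spike, viral social-media post, newsletter send) = 0.024000 / 0.477600 ≈ 0.0503

Pr(bot crawl | ¬traffic spike, viral social-media post, newsletter send) ≈ 0.0503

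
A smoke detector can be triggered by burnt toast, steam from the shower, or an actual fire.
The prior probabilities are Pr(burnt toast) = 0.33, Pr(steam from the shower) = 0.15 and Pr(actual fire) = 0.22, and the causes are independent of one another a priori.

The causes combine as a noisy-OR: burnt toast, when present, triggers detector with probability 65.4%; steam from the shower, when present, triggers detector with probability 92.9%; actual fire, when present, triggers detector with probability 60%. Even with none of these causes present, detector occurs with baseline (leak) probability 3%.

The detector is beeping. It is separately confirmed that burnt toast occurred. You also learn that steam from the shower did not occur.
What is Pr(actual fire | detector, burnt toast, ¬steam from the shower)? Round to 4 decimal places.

Pr(actual fire | detector, burnt toast, ¬steam from the shower) ≈ 0.2688

Under noisy-OR, P(detector | causes) = 1 − (1−0.03)·∏(1−qᵢ) over the active causes.
P(detector | burnt toast, ¬steam from the shower) = 0.66438*0.78 + 0.865752*0.22 = 0.518216 + 0.190465 = 0.708681
Restricting to configurations with actual fire present: 0.865752*0.22 = 0.190465.
P(actual fire | detector, burnt toast, ¬steam from the shower) = 0.190465 / 0.708681 ≈ 0.2688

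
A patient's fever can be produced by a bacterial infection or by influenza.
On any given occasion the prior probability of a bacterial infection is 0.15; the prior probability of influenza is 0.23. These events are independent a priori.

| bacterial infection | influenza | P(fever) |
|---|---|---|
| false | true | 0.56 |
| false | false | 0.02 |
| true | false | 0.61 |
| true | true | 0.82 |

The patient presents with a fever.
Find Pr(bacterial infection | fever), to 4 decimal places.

Pr(bacterial infection | fever) ≈ 0.4462

Numerator (weight on configurations with bacterial infection): 0.070455 + 0.028290 = 0.098745
Denominator P(fever): 0.02·0.85·0.77 + 0.56·0.85·0.23 + 0.61·0.15·0.77 + 0.82·0.15·0.23 = 0.221315
Posterior = 0.098745 / 0.221315 ≈ 0.4462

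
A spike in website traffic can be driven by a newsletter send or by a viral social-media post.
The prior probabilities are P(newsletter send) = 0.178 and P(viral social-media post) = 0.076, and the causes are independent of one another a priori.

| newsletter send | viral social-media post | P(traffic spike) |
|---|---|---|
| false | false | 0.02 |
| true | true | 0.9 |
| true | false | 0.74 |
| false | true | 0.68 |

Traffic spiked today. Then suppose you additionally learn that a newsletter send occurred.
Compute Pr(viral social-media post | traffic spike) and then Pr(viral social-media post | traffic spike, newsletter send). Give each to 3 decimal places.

Pr(viral social-media post | traffic spike) ≈ 0.285; Pr(viral social-media post | traffic spike, newsletter send) ≈ 0.091

Enumerate the 4 (newsletter send, viral social-media post) configurations and weight by the priors:
  P(traffic spike) = 0.02×0.822×0.924 + 0.68×0.822×0.076 + 0.74×0.178×0.924 + 0.9×0.178×0.076
        = 0.015191 + 0.042481 + 0.121709 + 0.012175 = 0.191556
The terms with viral social-media post present sum to 0.054656, so
  P(viral social-media post | traffic spike) = 0.054656 / 0.191556 ≈ 0.285

With the extra evidence:
For the numerator, keep only viral social-media post=true terms: 0.9*0.076 = 0.068400
Denominator P(traffic spike | newsletter send): 0.74*0.924 + 0.9*0.076 = 0.752160
Posterior = 0.068400 / 0.752160 ≈ 0.091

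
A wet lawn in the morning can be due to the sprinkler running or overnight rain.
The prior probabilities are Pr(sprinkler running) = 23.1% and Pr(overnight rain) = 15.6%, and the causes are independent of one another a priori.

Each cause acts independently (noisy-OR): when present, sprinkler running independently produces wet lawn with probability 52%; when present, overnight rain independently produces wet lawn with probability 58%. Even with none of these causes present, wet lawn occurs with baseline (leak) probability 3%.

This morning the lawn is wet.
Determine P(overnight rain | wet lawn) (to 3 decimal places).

P(overnight rain | wet lawn) ≈ 0.447

Under noisy-OR, P(wet lawn | causes) = 1 − (1−0.03)·∏(1−qᵢ) over the active causes.
For the numerator, keep only overnight rain=true terms: 0.071091 + 0.028989 = 0.100080
Denominator P(wet lawn): 0.03·0.769·0.844 + 0.5926·0.769·0.156 + 0.5344·0.231·0.844 + 0.804448·0.231·0.156 = 0.223740
P(overnight rain | wet lawn) = 0.100080/0.223740 ≈ 0.447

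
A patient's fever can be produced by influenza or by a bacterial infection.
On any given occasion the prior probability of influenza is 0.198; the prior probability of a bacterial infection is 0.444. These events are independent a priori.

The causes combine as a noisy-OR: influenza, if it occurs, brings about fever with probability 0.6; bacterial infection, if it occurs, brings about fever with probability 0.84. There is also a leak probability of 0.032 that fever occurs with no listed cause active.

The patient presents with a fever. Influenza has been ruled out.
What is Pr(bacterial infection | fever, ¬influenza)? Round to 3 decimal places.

Under noisy-OR, P(fever | causes) = 1 − (1−0.032)·∏(1−qᵢ) over the active causes.
Sum P(fever|·) weighted by the priors over both values of bacterial infection:
  P(fever | ¬influenza) = 0.032×0.556 + 0.84512×0.444
        = 0.017792 + 0.375233 = 0.393025
The terms with bacterial infection present sum to 0.375233, so
  P(bacterial infection | fever, ¬influenza) = 0.375233 / 0.393025 ≈ 0.955

Pr(bacterial infection | fever, ¬influenza) ≈ 0.955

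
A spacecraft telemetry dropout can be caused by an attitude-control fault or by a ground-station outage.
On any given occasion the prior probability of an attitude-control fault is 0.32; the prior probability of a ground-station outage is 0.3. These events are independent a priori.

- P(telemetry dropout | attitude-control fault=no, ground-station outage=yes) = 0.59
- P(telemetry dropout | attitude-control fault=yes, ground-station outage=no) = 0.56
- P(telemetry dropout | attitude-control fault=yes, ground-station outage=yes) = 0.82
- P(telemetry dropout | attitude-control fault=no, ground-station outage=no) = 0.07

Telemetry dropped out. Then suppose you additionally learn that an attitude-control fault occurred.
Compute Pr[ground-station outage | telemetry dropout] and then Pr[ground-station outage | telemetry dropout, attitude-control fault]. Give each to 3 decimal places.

Pr[ground-station outage | telemetry dropout] ≈ 0.556; Pr[ground-station outage | telemetry dropout, attitude-control fault] ≈ 0.386

For the numerator, keep only ground-station outage=true terms: 0.120360 + 0.078720 = 0.199080
Denominator P(telemetry dropout): 0.07·0.68·0.7 + 0.59·0.68·0.3 + 0.56·0.32·0.7 + 0.82·0.32·0.3 = 0.357840
P(ground-station outage | telemetry dropout) = 0.199080/0.357840 ≈ 0.556

Now condition on the additional information:
Enumerate both values of ground-station outage and weight by the priors:
  P(telemetry dropout | attitude-control fault) = 0.56·0.7 + 0.82·0.3
        = 0.392000 + 0.246000 = 0.638000
Configurations with ground-station outage contribute 0.246000, so
  P(ground-station outage | telemetry dropout, attitude-control fault) = 0.246000 / 0.638000 ≈ 0.386
This is intercausal reasoning (explaining away): once attitude-control fault accounts for the telemetry dropout, ground-station outage becomes less likely.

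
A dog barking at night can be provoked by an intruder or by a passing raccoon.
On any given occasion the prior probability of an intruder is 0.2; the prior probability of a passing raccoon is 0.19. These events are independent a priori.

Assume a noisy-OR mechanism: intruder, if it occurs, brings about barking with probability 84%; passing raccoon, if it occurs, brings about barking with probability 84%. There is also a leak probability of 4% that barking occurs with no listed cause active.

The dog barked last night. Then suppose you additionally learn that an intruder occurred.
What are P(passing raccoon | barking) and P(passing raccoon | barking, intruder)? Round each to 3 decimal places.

P(passing raccoon | barking) ≈ 0.504; P(passing raccoon | barking, intruder) ≈ 0.213

Under noisy-OR, P(barking | causes) = 1 − (1−0.04)·∏(1−qᵢ) over the active causes.
Weight on passing raccoon=true, given the evidence: 0.128653 + 0.037066 = 0.165719
Denominator P(barking): 0.04*0.8*0.81 + 0.8464*0.8*0.19 + 0.8464*0.2*0.81 + 0.975424*0.2*0.19 = 0.328756
P(passing raccoon | barking) = 0.165719/0.328756 ≈ 0.504

With the extra evidence:
P(barking | intruder) = 0.8464×0.81 + 0.975424×0.19 = 0.685584 + 0.185331 = 0.870915
The passing raccoon-present share is 0.975424×0.19 = 0.185331.
So P(passing raccoon | barking, intruder) = 0.185331/0.870915 ≈ 0.213.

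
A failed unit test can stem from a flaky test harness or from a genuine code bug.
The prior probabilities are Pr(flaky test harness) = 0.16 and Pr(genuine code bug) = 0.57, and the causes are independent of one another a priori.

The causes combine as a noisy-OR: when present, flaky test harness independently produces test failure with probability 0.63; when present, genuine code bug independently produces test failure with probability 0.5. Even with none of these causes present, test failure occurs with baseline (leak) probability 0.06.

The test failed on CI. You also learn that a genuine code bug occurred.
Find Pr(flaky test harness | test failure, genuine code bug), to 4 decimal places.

Under noisy-OR, P(test failure | causes) = 1 − (1−0.06)·∏(1−qᵢ) over the active causes.
P(test failure | genuine code bug) = 0.53*0.84 + 0.8261*0.16 = 0.445200 + 0.132176 = 0.577376
Restricting to configurations with flaky test harness present: 0.8261*0.16 = 0.132176.
So P(flaky test harness | test failure, genuine code bug) = 0.132176/0.577376 ≈ 0.2289.

Pr(flaky test harness | test failure, genuine code bug) ≈ 0.2289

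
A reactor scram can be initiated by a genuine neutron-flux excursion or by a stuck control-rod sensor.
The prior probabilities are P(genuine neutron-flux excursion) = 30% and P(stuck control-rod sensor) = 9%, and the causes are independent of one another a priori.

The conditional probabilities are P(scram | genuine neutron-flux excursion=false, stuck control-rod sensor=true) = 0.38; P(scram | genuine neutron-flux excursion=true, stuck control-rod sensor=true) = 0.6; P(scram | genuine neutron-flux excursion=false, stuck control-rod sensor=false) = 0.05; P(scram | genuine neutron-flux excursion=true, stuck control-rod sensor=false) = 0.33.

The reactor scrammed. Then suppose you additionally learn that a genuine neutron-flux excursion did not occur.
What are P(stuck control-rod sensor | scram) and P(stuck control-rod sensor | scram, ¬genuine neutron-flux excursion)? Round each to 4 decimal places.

P(stuck control-rod sensor | scram) ≈ 0.2477; P(stuck control-rod sensor | scram, ¬genuine neutron-flux excursion) ≈ 0.4291

Weight on stuck control-rod sensor=true, given the evidence: 0.023940 + 0.016200 = 0.040140
Normalizer over all consistent configurations: 0.05×0.7×0.91 + 0.38×0.7×0.09 + 0.33×0.3×0.91 + 0.6×0.3×0.09 = 0.162080
P(stuck control-rod sensor | scram) = 0.040140/0.162080 ≈ 0.2477

Now condition on the additional information:
By total probability over both values of stuck control-rod sensor:
  P(scram | ¬genuine neutron-flux excursion) = 0.05*0.91 + 0.38*0.09
        = 0.045500 + 0.034200 = 0.079700
Keeping only the stuck control-rod sensor-present terms gives 0.034200, so
  P(stuck control-rod sensor | scram, ¬genuine neutron-flux excursion) = 0.034200 / 0.079700 ≈ 0.4291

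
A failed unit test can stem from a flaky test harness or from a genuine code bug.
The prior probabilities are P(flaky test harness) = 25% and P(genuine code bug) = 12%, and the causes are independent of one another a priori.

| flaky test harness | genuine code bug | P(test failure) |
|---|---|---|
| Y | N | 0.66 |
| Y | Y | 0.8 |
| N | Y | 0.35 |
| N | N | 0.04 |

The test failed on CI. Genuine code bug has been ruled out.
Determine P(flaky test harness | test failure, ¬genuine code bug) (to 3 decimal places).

Sum P(test failure|·) weighted by the priors over both values of flaky test harness:
  P(test failure | ¬genuine code bug) = 0.04×0.75 + 0.66×0.25
        = 0.030000 + 0.165000 = 0.195000
Configurations with flaky test harness contribute 0.165000, so
  P(flaky test harness | test failure, ¬genuine code bug) = 0.165000 / 0.195000 ≈ 0.846

P(flaky test harness | test failure, ¬genuine code bug) ≈ 0.846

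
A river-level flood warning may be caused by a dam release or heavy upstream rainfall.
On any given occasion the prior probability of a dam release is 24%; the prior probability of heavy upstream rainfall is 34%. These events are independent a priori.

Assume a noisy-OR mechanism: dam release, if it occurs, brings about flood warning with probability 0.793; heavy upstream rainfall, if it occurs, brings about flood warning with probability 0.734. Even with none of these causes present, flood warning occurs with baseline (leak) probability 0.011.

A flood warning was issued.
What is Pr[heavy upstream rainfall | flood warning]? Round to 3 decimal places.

Pr[heavy upstream rainfall | flood warning] ≈ 0.671

Under noisy-OR, P(flood warning | causes) = 1 − (1−0.011)·∏(1−qᵢ) over the active causes.
P(flood warning) = 0.011×0.76×0.66 + 0.736926×0.76×0.34 + 0.795277×0.24×0.66 + 0.945544×0.24×0.34 = 0.005518 + 0.190422 + 0.125972 + 0.077156 = 0.399068
The heavy upstream rainfall-present share is 0.190422 + 0.077156 = 0.267578.
So P(heavy upstream rainfall | flood warning) = 0.267578/0.399068 ≈ 0.671.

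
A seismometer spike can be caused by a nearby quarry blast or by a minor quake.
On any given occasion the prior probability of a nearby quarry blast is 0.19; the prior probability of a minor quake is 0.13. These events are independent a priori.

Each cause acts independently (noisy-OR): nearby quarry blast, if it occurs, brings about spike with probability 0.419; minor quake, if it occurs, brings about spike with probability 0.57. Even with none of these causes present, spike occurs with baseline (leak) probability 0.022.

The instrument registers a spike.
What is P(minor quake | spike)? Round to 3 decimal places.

Under noisy-OR, P(spike | causes) = 1 − (1−0.022)·∏(1−qᵢ) over the active causes.
Enumerate the 4 (nearby quarry blast, minor quake) configurations and weight by the priors:
  P(spike) = 0.022·0.81·0.87 + 0.57946·0.81·0.13 + 0.431782·0.19·0.87 + 0.755666·0.19·0.13
        = 0.015503 + 0.061017 + 0.071374 + 0.018665 = 0.166559
The terms with minor quake present sum to 0.079682, so
  P(minor quake | spike) = 0.079682 / 0.166559 ≈ 0.478

P(minor quake | spike) ≈ 0.478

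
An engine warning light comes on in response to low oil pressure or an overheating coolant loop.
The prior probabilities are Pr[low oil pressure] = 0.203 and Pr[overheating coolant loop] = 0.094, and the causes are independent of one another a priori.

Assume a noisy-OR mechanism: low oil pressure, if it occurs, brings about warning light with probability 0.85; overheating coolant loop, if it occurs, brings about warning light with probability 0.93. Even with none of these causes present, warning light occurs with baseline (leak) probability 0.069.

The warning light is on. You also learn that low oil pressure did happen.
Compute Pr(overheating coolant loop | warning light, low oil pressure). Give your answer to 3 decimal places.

Pr(overheating coolant loop | warning light, low oil pressure) ≈ 0.107

Under noisy-OR, P(warning light | causes) = 1 − (1−0.069)·∏(1−qᵢ) over the active causes.
By total probability over both values of overheating coolant loop:
  P(warning light | low oil pressure) = 0.86035*0.906 + 0.990224*0.094
        = 0.779477 + 0.093081 = 0.872558
Keeping only the overheating coolant loop-present terms gives 0.093081, so
  P(overheating coolant loop | warning light, low oil pressure) = 0.093081 / 0.872558 ≈ 0.107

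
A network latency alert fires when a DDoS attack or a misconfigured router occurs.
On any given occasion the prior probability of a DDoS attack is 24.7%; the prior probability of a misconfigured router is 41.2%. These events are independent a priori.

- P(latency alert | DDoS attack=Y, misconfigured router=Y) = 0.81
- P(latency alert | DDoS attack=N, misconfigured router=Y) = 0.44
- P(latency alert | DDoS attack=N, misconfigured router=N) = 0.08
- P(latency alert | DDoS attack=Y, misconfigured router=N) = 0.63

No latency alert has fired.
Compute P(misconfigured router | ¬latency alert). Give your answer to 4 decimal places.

P(¬latency alert) = 0.92·0.753·0.588 + 0.56·0.753·0.412 + 0.37·0.247·0.588 + 0.19·0.247·0.412 = 0.407343 + 0.173732 + 0.053737 + 0.019335 = 0.654147
The misconfigured router-present share is 0.173732 + 0.019335 = 0.193067.
P(misconfigured router | ¬latency alert) = 0.193067 / 0.654147 ≈ 0.2951

P(misconfigured router | ¬latency alert) ≈ 0.2951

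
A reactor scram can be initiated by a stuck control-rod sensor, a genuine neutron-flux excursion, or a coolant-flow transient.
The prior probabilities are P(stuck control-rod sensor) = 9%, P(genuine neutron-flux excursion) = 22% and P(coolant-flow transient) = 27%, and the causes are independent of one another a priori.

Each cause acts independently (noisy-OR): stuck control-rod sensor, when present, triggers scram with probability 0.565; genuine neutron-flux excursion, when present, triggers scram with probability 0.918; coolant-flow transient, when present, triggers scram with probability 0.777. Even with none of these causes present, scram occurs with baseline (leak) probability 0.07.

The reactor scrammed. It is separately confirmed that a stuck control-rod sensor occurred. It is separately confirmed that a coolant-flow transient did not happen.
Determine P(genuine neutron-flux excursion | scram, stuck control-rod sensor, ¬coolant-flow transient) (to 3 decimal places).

P(genuine neutron-flux excursion | scram, stuck control-rod sensor, ¬coolant-flow transient) ≈ 0.314

Under noisy-OR, P(scram | causes) = 1 − (1−0.07)·∏(1−qᵢ) over the active causes.
Weight on genuine neutron-flux excursion=true, given the evidence: 0.966827×0.22 = 0.212702
Normalizer over all consistent configurations: 0.59545×0.78 + 0.966827×0.22 = 0.677153
Posterior = 0.212702 / 0.677153 ≈ 0.314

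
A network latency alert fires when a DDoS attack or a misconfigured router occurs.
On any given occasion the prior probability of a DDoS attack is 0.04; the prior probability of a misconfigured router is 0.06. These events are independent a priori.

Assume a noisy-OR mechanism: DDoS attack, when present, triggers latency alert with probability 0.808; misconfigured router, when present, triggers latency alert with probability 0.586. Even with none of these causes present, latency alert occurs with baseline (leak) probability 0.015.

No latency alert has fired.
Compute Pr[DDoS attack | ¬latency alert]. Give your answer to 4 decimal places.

Pr[DDoS attack | ¬latency alert] ≈ 0.0079

Under noisy-OR, P(latency alert | causes) = 1 − (1−0.015)·∏(1−qᵢ) over the active causes.
Numerator (weight on configurations with DDoS attack): 0.007111 + 0.000188 = 0.007299
Normalizer over all consistent configurations: 0.985*0.96*0.94 + 0.40779*0.96*0.06 + 0.18912*0.04*0.94 + 0.078296*0.04*0.06 = 0.919652
Posterior = 0.007299 / 0.919652 ≈ 0.0079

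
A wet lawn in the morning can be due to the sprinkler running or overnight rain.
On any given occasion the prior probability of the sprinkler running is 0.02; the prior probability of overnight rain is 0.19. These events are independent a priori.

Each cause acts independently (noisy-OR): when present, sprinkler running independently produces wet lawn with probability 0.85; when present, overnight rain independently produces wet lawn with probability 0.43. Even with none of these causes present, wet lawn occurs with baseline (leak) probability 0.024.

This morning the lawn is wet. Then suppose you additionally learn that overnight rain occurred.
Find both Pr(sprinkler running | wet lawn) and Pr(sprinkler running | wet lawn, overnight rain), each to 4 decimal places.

Under noisy-OR, P(wet lawn | causes) = 1 − (1−0.024)·∏(1−qᵢ) over the active causes.
Numerator (weight on configurations with sprinkler running): 0.013828 + 0.003483 = 0.017311
The normalizing constant is 0.024×0.98×0.81 + 0.44368×0.98×0.19 + 0.8536×0.02×0.81 + 0.916552×0.02×0.19 = 0.118975
Posterior = 0.017311 / 0.118975 ≈ 0.1455

Now condition on the additional information:
P(wet lawn | overnight rain) = 0.44368·0.98 + 0.916552·0.02 = 0.434806 + 0.018331 = 0.453137
Restricting to configurations with sprinkler running present: 0.916552·0.02 = 0.018331.
So P(sprinkler running | wet lawn, overnight rain) = 0.018331/0.453137 ≈ 0.0405.

Pr(sprinkler running | wet lawn) ≈ 0.1455; Pr(sprinkler running | wet lawn, overnight rain) ≈ 0.0405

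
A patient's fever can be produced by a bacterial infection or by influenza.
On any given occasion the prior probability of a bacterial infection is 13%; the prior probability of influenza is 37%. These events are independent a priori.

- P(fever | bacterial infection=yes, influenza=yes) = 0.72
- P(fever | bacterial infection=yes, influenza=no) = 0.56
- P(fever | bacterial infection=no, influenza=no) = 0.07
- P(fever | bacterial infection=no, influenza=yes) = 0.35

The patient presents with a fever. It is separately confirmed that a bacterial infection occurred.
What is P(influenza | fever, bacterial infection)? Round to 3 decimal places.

P(influenza | fever, bacterial infection) ≈ 0.430

P(fever | bacterial infection) = 0.56·0.63 + 0.72·0.37 = 0.352800 + 0.266400 = 0.619200
Restricting to configurations with influenza present: 0.72·0.37 = 0.266400.
So P(influenza | fever, bacterial infection) = 0.266400/0.619200 ≈ 0.430.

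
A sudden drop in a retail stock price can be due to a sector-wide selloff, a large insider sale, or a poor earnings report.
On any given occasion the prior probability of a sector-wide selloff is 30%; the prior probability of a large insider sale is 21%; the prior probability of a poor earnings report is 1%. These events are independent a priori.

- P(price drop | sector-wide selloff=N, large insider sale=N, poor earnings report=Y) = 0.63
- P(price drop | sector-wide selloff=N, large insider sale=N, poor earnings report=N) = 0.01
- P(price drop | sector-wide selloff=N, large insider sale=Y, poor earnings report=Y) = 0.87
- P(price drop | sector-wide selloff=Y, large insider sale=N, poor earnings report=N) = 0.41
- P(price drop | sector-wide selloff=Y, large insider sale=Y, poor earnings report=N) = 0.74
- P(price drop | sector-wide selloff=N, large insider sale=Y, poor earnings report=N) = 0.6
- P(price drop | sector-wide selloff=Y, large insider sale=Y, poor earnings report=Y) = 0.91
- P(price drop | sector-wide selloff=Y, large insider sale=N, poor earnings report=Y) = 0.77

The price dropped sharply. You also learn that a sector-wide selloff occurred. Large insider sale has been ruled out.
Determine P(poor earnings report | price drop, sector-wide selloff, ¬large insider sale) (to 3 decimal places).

Weight on poor earnings report=true, given the evidence: 0.77·0.01 = 0.007700
Denominator P(price drop | sector-wide selloff, ¬large insider sale): 0.41·0.99 + 0.77·0.01 = 0.413600
Posterior = 0.007700 / 0.413600 ≈ 0.019

P(poor earnings report | price drop, sector-wide selloff, ¬large insider sale) ≈ 0.019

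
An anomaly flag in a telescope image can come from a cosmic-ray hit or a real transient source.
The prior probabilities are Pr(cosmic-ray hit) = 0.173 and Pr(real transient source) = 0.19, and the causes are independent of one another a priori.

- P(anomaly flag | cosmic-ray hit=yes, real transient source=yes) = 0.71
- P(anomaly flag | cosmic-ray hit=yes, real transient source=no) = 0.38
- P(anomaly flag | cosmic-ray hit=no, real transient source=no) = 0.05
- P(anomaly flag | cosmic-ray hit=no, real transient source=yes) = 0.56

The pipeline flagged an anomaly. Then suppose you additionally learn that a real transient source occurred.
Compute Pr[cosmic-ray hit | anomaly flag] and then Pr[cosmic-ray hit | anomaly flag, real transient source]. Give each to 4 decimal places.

Pr[cosmic-ray hit | anomaly flag] ≈ 0.3867; Pr[cosmic-ray hit | anomaly flag, real transient source] ≈ 0.2096

Weight on cosmic-ray hit=true, given the evidence: 0.053249 + 0.023338 = 0.076587
Normalizer over all consistent configurations: 0.05×0.827×0.81 + 0.56×0.827×0.19 + 0.38×0.173×0.81 + 0.71×0.173×0.19 = 0.198074
P(cosmic-ray hit | anomaly flag) = 0.076587/0.198074 ≈ 0.3867

Now condition on the additional information:
Sum P(anomaly flag|·) weighted by the priors over both values of cosmic-ray hit:
  P(anomaly flag | real transient source) = 0.56·0.827 + 0.71·0.173
        = 0.463120 + 0.122830 = 0.585950
Configurations with cosmic-ray hit contribute 0.122830, so
  P(cosmic-ray hit | anomaly flag, real transient source) = 0.122830 / 0.585950 ≈ 0.2096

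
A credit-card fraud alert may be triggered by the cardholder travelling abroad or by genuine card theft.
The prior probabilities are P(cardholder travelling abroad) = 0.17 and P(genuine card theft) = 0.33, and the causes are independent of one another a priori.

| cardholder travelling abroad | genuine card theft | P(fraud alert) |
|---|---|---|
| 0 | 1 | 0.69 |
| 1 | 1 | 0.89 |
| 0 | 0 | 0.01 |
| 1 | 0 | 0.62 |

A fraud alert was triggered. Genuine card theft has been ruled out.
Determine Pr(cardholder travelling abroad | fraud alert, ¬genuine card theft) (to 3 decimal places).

P(fraud alert | ¬genuine card theft) = 0.01×0.83 + 0.62×0.17 = 0.008300 + 0.105400 = 0.113700
Of this, 0.105400 comes from 0.62×0.17 (the cardholder travelling abroad=true cases).
So P(cardholder travelling abroad | fraud alert, ¬genuine card theft) = 0.105400/0.113700 ≈ 0.927.

Pr(cardholder travelling abroad | fraud alert, ¬genuine card theft) ≈ 0.927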